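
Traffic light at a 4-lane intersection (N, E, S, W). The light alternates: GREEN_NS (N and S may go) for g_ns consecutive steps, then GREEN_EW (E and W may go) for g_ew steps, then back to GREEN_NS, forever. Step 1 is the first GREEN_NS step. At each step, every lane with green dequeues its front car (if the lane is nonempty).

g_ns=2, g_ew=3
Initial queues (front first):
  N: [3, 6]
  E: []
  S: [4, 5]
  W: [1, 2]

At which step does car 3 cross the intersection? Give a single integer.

Step 1 [NS]: N:car3-GO,E:wait,S:car4-GO,W:wait | queues: N=1 E=0 S=1 W=2
Step 2 [NS]: N:car6-GO,E:wait,S:car5-GO,W:wait | queues: N=0 E=0 S=0 W=2
Step 3 [EW]: N:wait,E:empty,S:wait,W:car1-GO | queues: N=0 E=0 S=0 W=1
Step 4 [EW]: N:wait,E:empty,S:wait,W:car2-GO | queues: N=0 E=0 S=0 W=0
Car 3 crosses at step 1

1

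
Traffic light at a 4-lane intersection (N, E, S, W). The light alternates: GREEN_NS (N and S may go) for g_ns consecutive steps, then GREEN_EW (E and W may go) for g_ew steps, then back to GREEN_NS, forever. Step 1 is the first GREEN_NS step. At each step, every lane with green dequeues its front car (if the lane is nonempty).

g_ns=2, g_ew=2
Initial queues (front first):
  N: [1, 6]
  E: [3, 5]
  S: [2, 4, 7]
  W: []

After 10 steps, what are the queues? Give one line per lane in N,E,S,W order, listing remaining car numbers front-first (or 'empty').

Step 1 [NS]: N:car1-GO,E:wait,S:car2-GO,W:wait | queues: N=1 E=2 S=2 W=0
Step 2 [NS]: N:car6-GO,E:wait,S:car4-GO,W:wait | queues: N=0 E=2 S=1 W=0
Step 3 [EW]: N:wait,E:car3-GO,S:wait,W:empty | queues: N=0 E=1 S=1 W=0
Step 4 [EW]: N:wait,E:car5-GO,S:wait,W:empty | queues: N=0 E=0 S=1 W=0
Step 5 [NS]: N:empty,E:wait,S:car7-GO,W:wait | queues: N=0 E=0 S=0 W=0

N: empty
E: empty
S: empty
W: empty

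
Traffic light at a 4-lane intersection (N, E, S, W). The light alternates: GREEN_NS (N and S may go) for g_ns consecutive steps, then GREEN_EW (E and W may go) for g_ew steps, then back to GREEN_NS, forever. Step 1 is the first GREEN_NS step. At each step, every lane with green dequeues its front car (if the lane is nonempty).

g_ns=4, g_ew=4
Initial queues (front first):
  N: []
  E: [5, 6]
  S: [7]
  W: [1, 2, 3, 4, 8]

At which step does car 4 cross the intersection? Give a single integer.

Step 1 [NS]: N:empty,E:wait,S:car7-GO,W:wait | queues: N=0 E=2 S=0 W=5
Step 2 [NS]: N:empty,E:wait,S:empty,W:wait | queues: N=0 E=2 S=0 W=5
Step 3 [NS]: N:empty,E:wait,S:empty,W:wait | queues: N=0 E=2 S=0 W=5
Step 4 [NS]: N:empty,E:wait,S:empty,W:wait | queues: N=0 E=2 S=0 W=5
Step 5 [EW]: N:wait,E:car5-GO,S:wait,W:car1-GO | queues: N=0 E=1 S=0 W=4
Step 6 [EW]: N:wait,E:car6-GO,S:wait,W:car2-GO | queues: N=0 E=0 S=0 W=3
Step 7 [EW]: N:wait,E:empty,S:wait,W:car3-GO | queues: N=0 E=0 S=0 W=2
Step 8 [EW]: N:wait,E:empty,S:wait,W:car4-GO | queues: N=0 E=0 S=0 W=1
Step 9 [NS]: N:empty,E:wait,S:empty,W:wait | queues: N=0 E=0 S=0 W=1
Step 10 [NS]: N:empty,E:wait,S:empty,W:wait | queues: N=0 E=0 S=0 W=1
Step 11 [NS]: N:empty,E:wait,S:empty,W:wait | queues: N=0 E=0 S=0 W=1
Step 12 [NS]: N:empty,E:wait,S:empty,W:wait | queues: N=0 E=0 S=0 W=1
Step 13 [EW]: N:wait,E:empty,S:wait,W:car8-GO | queues: N=0 E=0 S=0 W=0
Car 4 crosses at step 8

8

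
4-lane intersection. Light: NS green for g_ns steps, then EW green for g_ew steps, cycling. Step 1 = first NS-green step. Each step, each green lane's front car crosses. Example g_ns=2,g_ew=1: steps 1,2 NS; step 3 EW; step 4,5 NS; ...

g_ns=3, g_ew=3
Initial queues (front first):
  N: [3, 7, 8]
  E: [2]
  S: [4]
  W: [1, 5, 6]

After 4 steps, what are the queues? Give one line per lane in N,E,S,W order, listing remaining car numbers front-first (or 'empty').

Step 1 [NS]: N:car3-GO,E:wait,S:car4-GO,W:wait | queues: N=2 E=1 S=0 W=3
Step 2 [NS]: N:car7-GO,E:wait,S:empty,W:wait | queues: N=1 E=1 S=0 W=3
Step 3 [NS]: N:car8-GO,E:wait,S:empty,W:wait | queues: N=0 E=1 S=0 W=3
Step 4 [EW]: N:wait,E:car2-GO,S:wait,W:car1-GO | queues: N=0 E=0 S=0 W=2

N: empty
E: empty
S: empty
W: 5 6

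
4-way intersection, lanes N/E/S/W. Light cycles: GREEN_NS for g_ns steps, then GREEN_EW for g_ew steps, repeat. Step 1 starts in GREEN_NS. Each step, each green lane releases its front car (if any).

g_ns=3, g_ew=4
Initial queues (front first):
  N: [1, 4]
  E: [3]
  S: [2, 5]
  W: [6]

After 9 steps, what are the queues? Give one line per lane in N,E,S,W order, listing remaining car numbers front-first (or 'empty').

Step 1 [NS]: N:car1-GO,E:wait,S:car2-GO,W:wait | queues: N=1 E=1 S=1 W=1
Step 2 [NS]: N:car4-GO,E:wait,S:car5-GO,W:wait | queues: N=0 E=1 S=0 W=1
Step 3 [NS]: N:empty,E:wait,S:empty,W:wait | queues: N=0 E=1 S=0 W=1
Step 4 [EW]: N:wait,E:car3-GO,S:wait,W:car6-GO | queues: N=0 E=0 S=0 W=0

N: empty
E: empty
S: empty
W: empty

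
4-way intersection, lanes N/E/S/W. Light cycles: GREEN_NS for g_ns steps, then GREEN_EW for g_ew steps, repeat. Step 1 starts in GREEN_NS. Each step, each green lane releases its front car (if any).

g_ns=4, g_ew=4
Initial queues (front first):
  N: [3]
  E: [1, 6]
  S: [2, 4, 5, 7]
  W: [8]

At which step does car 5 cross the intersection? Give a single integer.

Step 1 [NS]: N:car3-GO,E:wait,S:car2-GO,W:wait | queues: N=0 E=2 S=3 W=1
Step 2 [NS]: N:empty,E:wait,S:car4-GO,W:wait | queues: N=0 E=2 S=2 W=1
Step 3 [NS]: N:empty,E:wait,S:car5-GO,W:wait | queues: N=0 E=2 S=1 W=1
Step 4 [NS]: N:empty,E:wait,S:car7-GO,W:wait | queues: N=0 E=2 S=0 W=1
Step 5 [EW]: N:wait,E:car1-GO,S:wait,W:car8-GO | queues: N=0 E=1 S=0 W=0
Step 6 [EW]: N:wait,E:car6-GO,S:wait,W:empty | queues: N=0 E=0 S=0 W=0
Car 5 crosses at step 3

3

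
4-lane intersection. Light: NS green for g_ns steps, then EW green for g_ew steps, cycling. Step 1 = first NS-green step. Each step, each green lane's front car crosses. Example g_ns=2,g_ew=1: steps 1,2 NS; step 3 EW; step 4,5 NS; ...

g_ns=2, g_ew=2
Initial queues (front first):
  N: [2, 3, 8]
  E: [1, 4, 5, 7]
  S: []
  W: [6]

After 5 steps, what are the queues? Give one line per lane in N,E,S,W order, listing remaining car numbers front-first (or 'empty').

Step 1 [NS]: N:car2-GO,E:wait,S:empty,W:wait | queues: N=2 E=4 S=0 W=1
Step 2 [NS]: N:car3-GO,E:wait,S:empty,W:wait | queues: N=1 E=4 S=0 W=1
Step 3 [EW]: N:wait,E:car1-GO,S:wait,W:car6-GO | queues: N=1 E=3 S=0 W=0
Step 4 [EW]: N:wait,E:car4-GO,S:wait,W:empty | queues: N=1 E=2 S=0 W=0
Step 5 [NS]: N:car8-GO,E:wait,S:empty,W:wait | queues: N=0 E=2 S=0 W=0

N: empty
E: 5 7
S: empty
W: empty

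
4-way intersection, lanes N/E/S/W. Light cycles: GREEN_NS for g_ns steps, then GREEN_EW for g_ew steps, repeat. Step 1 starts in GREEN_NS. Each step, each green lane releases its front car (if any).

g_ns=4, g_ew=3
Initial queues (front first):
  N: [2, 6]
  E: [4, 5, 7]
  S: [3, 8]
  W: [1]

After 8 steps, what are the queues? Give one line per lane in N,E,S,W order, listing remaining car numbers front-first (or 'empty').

Step 1 [NS]: N:car2-GO,E:wait,S:car3-GO,W:wait | queues: N=1 E=3 S=1 W=1
Step 2 [NS]: N:car6-GO,E:wait,S:car8-GO,W:wait | queues: N=0 E=3 S=0 W=1
Step 3 [NS]: N:empty,E:wait,S:empty,W:wait | queues: N=0 E=3 S=0 W=1
Step 4 [NS]: N:empty,E:wait,S:empty,W:wait | queues: N=0 E=3 S=0 W=1
Step 5 [EW]: N:wait,E:car4-GO,S:wait,W:car1-GO | queues: N=0 E=2 S=0 W=0
Step 6 [EW]: N:wait,E:car5-GO,S:wait,W:empty | queues: N=0 E=1 S=0 W=0
Step 7 [EW]: N:wait,E:car7-GO,S:wait,W:empty | queues: N=0 E=0 S=0 W=0

N: empty
E: empty
S: empty
W: empty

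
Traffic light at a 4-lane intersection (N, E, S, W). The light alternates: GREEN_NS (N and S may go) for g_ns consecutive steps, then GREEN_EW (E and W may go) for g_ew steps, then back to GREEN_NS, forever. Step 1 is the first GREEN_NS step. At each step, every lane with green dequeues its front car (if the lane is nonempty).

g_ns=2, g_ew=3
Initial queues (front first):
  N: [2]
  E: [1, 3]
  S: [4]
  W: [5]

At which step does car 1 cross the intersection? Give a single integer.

Step 1 [NS]: N:car2-GO,E:wait,S:car4-GO,W:wait | queues: N=0 E=2 S=0 W=1
Step 2 [NS]: N:empty,E:wait,S:empty,W:wait | queues: N=0 E=2 S=0 W=1
Step 3 [EW]: N:wait,E:car1-GO,S:wait,W:car5-GO | queues: N=0 E=1 S=0 W=0
Step 4 [EW]: N:wait,E:car3-GO,S:wait,W:empty | queues: N=0 E=0 S=0 W=0
Car 1 crosses at step 3

3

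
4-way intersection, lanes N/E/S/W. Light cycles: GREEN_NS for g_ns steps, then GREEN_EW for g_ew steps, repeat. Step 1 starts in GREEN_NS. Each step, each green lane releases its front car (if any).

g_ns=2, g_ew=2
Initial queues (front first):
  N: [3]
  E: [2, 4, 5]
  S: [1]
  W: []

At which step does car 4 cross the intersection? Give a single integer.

Step 1 [NS]: N:car3-GO,E:wait,S:car1-GO,W:wait | queues: N=0 E=3 S=0 W=0
Step 2 [NS]: N:empty,E:wait,S:empty,W:wait | queues: N=0 E=3 S=0 W=0
Step 3 [EW]: N:wait,E:car2-GO,S:wait,W:empty | queues: N=0 E=2 S=0 W=0
Step 4 [EW]: N:wait,E:car4-GO,S:wait,W:empty | queues: N=0 E=1 S=0 W=0
Step 5 [NS]: N:empty,E:wait,S:empty,W:wait | queues: N=0 E=1 S=0 W=0
Step 6 [NS]: N:empty,E:wait,S:empty,W:wait | queues: N=0 E=1 S=0 W=0
Step 7 [EW]: N:wait,E:car5-GO,S:wait,W:empty | queues: N=0 E=0 S=0 W=0
Car 4 crosses at step 4

4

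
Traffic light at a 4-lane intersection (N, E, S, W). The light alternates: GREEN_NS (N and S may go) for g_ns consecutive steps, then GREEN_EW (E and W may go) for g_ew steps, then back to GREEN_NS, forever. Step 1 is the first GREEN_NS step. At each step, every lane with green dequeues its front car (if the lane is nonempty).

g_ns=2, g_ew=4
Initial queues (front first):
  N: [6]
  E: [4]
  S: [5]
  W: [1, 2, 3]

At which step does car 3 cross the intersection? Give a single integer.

Step 1 [NS]: N:car6-GO,E:wait,S:car5-GO,W:wait | queues: N=0 E=1 S=0 W=3
Step 2 [NS]: N:empty,E:wait,S:empty,W:wait | queues: N=0 E=1 S=0 W=3
Step 3 [EW]: N:wait,E:car4-GO,S:wait,W:car1-GO | queues: N=0 E=0 S=0 W=2
Step 4 [EW]: N:wait,E:empty,S:wait,W:car2-GO | queues: N=0 E=0 S=0 W=1
Step 5 [EW]: N:wait,E:empty,S:wait,W:car3-GO | queues: N=0 E=0 S=0 W=0
Car 3 crosses at step 5

5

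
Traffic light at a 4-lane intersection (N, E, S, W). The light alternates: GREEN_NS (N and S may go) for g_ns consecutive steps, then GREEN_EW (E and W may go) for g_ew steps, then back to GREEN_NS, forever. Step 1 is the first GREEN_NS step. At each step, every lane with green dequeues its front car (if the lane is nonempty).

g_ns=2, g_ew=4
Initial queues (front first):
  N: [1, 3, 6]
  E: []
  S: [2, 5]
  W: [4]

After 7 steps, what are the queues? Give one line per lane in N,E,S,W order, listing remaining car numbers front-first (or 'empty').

Step 1 [NS]: N:car1-GO,E:wait,S:car2-GO,W:wait | queues: N=2 E=0 S=1 W=1
Step 2 [NS]: N:car3-GO,E:wait,S:car5-GO,W:wait | queues: N=1 E=0 S=0 W=1
Step 3 [EW]: N:wait,E:empty,S:wait,W:car4-GO | queues: N=1 E=0 S=0 W=0
Step 4 [EW]: N:wait,E:empty,S:wait,W:empty | queues: N=1 E=0 S=0 W=0
Step 5 [EW]: N:wait,E:empty,S:wait,W:empty | queues: N=1 E=0 S=0 W=0
Step 6 [EW]: N:wait,E:empty,S:wait,W:empty | queues: N=1 E=0 S=0 W=0
Step 7 [NS]: N:car6-GO,E:wait,S:empty,W:wait | queues: N=0 E=0 S=0 W=0

N: empty
E: empty
S: empty
W: empty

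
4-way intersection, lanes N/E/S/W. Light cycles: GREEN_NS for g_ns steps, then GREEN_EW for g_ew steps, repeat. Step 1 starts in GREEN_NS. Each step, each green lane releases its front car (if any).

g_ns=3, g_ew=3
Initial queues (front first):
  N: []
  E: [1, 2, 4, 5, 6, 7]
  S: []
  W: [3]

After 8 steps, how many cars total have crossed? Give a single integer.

Step 1 [NS]: N:empty,E:wait,S:empty,W:wait | queues: N=0 E=6 S=0 W=1
Step 2 [NS]: N:empty,E:wait,S:empty,W:wait | queues: N=0 E=6 S=0 W=1
Step 3 [NS]: N:empty,E:wait,S:empty,W:wait | queues: N=0 E=6 S=0 W=1
Step 4 [EW]: N:wait,E:car1-GO,S:wait,W:car3-GO | queues: N=0 E=5 S=0 W=0
Step 5 [EW]: N:wait,E:car2-GO,S:wait,W:empty | queues: N=0 E=4 S=0 W=0
Step 6 [EW]: N:wait,E:car4-GO,S:wait,W:empty | queues: N=0 E=3 S=0 W=0
Step 7 [NS]: N:empty,E:wait,S:empty,W:wait | queues: N=0 E=3 S=0 W=0
Step 8 [NS]: N:empty,E:wait,S:empty,W:wait | queues: N=0 E=3 S=0 W=0
Cars crossed by step 8: 4

Answer: 4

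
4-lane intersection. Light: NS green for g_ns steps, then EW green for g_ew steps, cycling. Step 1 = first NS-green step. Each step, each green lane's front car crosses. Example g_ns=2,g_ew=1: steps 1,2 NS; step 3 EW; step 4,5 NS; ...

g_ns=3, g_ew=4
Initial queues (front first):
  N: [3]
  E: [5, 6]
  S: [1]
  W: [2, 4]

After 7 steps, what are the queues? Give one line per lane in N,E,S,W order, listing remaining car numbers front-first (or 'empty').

Step 1 [NS]: N:car3-GO,E:wait,S:car1-GO,W:wait | queues: N=0 E=2 S=0 W=2
Step 2 [NS]: N:empty,E:wait,S:empty,W:wait | queues: N=0 E=2 S=0 W=2
Step 3 [NS]: N:empty,E:wait,S:empty,W:wait | queues: N=0 E=2 S=0 W=2
Step 4 [EW]: N:wait,E:car5-GO,S:wait,W:car2-GO | queues: N=0 E=1 S=0 W=1
Step 5 [EW]: N:wait,E:car6-GO,S:wait,W:car4-GO | queues: N=0 E=0 S=0 W=0

N: empty
E: empty
S: empty
W: empty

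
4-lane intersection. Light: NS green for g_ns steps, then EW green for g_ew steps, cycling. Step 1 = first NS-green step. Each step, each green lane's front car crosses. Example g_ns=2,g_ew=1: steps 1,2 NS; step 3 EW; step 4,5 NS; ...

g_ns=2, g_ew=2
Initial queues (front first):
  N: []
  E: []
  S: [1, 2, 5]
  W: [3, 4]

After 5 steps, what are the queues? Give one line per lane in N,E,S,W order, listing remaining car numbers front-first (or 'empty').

Step 1 [NS]: N:empty,E:wait,S:car1-GO,W:wait | queues: N=0 E=0 S=2 W=2
Step 2 [NS]: N:empty,E:wait,S:car2-GO,W:wait | queues: N=0 E=0 S=1 W=2
Step 3 [EW]: N:wait,E:empty,S:wait,W:car3-GO | queues: N=0 E=0 S=1 W=1
Step 4 [EW]: N:wait,E:empty,S:wait,W:car4-GO | queues: N=0 E=0 S=1 W=0
Step 5 [NS]: N:empty,E:wait,S:car5-GO,W:wait | queues: N=0 E=0 S=0 W=0

N: empty
E: empty
S: empty
W: empty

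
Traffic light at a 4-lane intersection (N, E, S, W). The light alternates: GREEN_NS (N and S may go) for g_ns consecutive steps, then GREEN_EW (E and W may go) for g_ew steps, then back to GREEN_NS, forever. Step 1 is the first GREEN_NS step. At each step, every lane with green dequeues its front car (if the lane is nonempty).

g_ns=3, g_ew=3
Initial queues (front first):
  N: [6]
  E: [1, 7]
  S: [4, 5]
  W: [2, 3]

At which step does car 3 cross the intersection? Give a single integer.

Step 1 [NS]: N:car6-GO,E:wait,S:car4-GO,W:wait | queues: N=0 E=2 S=1 W=2
Step 2 [NS]: N:empty,E:wait,S:car5-GO,W:wait | queues: N=0 E=2 S=0 W=2
Step 3 [NS]: N:empty,E:wait,S:empty,W:wait | queues: N=0 E=2 S=0 W=2
Step 4 [EW]: N:wait,E:car1-GO,S:wait,W:car2-GO | queues: N=0 E=1 S=0 W=1
Step 5 [EW]: N:wait,E:car7-GO,S:wait,W:car3-GO | queues: N=0 E=0 S=0 W=0
Car 3 crosses at step 5

5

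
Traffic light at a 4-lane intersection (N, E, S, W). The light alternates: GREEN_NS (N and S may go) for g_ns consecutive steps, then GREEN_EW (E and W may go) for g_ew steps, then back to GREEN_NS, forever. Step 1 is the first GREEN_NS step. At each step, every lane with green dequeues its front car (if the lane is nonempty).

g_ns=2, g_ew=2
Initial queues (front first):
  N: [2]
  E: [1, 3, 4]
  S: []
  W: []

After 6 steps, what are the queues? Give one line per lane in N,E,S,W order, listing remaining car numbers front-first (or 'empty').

Step 1 [NS]: N:car2-GO,E:wait,S:empty,W:wait | queues: N=0 E=3 S=0 W=0
Step 2 [NS]: N:empty,E:wait,S:empty,W:wait | queues: N=0 E=3 S=0 W=0
Step 3 [EW]: N:wait,E:car1-GO,S:wait,W:empty | queues: N=0 E=2 S=0 W=0
Step 4 [EW]: N:wait,E:car3-GO,S:wait,W:empty | queues: N=0 E=1 S=0 W=0
Step 5 [NS]: N:empty,E:wait,S:empty,W:wait | queues: N=0 E=1 S=0 W=0
Step 6 [NS]: N:empty,E:wait,S:empty,W:wait | queues: N=0 E=1 S=0 W=0

N: empty
E: 4
S: empty
W: empty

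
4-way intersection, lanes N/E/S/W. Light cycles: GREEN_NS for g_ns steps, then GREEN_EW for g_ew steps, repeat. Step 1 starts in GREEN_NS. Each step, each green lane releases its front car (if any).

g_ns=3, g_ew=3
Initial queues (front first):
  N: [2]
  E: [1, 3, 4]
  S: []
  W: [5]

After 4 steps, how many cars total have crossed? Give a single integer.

Step 1 [NS]: N:car2-GO,E:wait,S:empty,W:wait | queues: N=0 E=3 S=0 W=1
Step 2 [NS]: N:empty,E:wait,S:empty,W:wait | queues: N=0 E=3 S=0 W=1
Step 3 [NS]: N:empty,E:wait,S:empty,W:wait | queues: N=0 E=3 S=0 W=1
Step 4 [EW]: N:wait,E:car1-GO,S:wait,W:car5-GO | queues: N=0 E=2 S=0 W=0
Cars crossed by step 4: 3

Answer: 3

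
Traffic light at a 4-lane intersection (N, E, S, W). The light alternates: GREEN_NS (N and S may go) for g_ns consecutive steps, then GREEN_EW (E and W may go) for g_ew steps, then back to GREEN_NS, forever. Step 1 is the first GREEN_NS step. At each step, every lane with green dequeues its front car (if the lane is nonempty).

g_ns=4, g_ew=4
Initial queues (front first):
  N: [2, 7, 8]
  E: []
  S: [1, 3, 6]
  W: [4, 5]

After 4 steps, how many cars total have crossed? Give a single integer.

Step 1 [NS]: N:car2-GO,E:wait,S:car1-GO,W:wait | queues: N=2 E=0 S=2 W=2
Step 2 [NS]: N:car7-GO,E:wait,S:car3-GO,W:wait | queues: N=1 E=0 S=1 W=2
Step 3 [NS]: N:car8-GO,E:wait,S:car6-GO,W:wait | queues: N=0 E=0 S=0 W=2
Step 4 [NS]: N:empty,E:wait,S:empty,W:wait | queues: N=0 E=0 S=0 W=2
Cars crossed by step 4: 6

Answer: 6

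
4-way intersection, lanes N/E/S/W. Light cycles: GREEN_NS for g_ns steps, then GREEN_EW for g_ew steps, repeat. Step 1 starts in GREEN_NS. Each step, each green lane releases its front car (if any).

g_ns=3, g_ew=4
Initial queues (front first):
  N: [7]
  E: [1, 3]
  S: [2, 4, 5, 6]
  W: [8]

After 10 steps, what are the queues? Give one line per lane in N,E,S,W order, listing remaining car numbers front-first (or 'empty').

Step 1 [NS]: N:car7-GO,E:wait,S:car2-GO,W:wait | queues: N=0 E=2 S=3 W=1
Step 2 [NS]: N:empty,E:wait,S:car4-GO,W:wait | queues: N=0 E=2 S=2 W=1
Step 3 [NS]: N:empty,E:wait,S:car5-GO,W:wait | queues: N=0 E=2 S=1 W=1
Step 4 [EW]: N:wait,E:car1-GO,S:wait,W:car8-GO | queues: N=0 E=1 S=1 W=0
Step 5 [EW]: N:wait,E:car3-GO,S:wait,W:empty | queues: N=0 E=0 S=1 W=0
Step 6 [EW]: N:wait,E:empty,S:wait,W:empty | queues: N=0 E=0 S=1 W=0
Step 7 [EW]: N:wait,E:empty,S:wait,W:empty | queues: N=0 E=0 S=1 W=0
Step 8 [NS]: N:empty,E:wait,S:car6-GO,W:wait | queues: N=0 E=0 S=0 W=0

N: empty
E: empty
S: empty
W: empty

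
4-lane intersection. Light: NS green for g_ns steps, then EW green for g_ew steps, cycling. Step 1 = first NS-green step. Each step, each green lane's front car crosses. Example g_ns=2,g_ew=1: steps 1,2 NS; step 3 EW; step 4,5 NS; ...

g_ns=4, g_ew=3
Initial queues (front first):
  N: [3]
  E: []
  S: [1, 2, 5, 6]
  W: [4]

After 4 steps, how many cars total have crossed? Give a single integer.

Step 1 [NS]: N:car3-GO,E:wait,S:car1-GO,W:wait | queues: N=0 E=0 S=3 W=1
Step 2 [NS]: N:empty,E:wait,S:car2-GO,W:wait | queues: N=0 E=0 S=2 W=1
Step 3 [NS]: N:empty,E:wait,S:car5-GO,W:wait | queues: N=0 E=0 S=1 W=1
Step 4 [NS]: N:empty,E:wait,S:car6-GO,W:wait | queues: N=0 E=0 S=0 W=1
Cars crossed by step 4: 5

Answer: 5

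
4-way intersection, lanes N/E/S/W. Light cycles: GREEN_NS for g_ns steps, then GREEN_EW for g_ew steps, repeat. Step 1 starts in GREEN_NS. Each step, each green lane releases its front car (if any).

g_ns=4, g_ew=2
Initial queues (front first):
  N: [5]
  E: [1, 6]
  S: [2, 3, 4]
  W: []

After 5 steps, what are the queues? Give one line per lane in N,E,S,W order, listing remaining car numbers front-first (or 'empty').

Step 1 [NS]: N:car5-GO,E:wait,S:car2-GO,W:wait | queues: N=0 E=2 S=2 W=0
Step 2 [NS]: N:empty,E:wait,S:car3-GO,W:wait | queues: N=0 E=2 S=1 W=0
Step 3 [NS]: N:empty,E:wait,S:car4-GO,W:wait | queues: N=0 E=2 S=0 W=0
Step 4 [NS]: N:empty,E:wait,S:empty,W:wait | queues: N=0 E=2 S=0 W=0
Step 5 [EW]: N:wait,E:car1-GO,S:wait,W:empty | queues: N=0 E=1 S=0 W=0

N: empty
E: 6
S: empty
W: empty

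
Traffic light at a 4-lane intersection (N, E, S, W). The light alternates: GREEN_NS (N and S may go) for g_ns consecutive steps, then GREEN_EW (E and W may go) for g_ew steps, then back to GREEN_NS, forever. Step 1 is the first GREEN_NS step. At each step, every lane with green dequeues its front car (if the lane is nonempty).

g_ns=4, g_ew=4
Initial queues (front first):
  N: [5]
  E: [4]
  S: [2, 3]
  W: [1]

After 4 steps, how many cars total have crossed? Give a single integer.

Answer: 3

Derivation:
Step 1 [NS]: N:car5-GO,E:wait,S:car2-GO,W:wait | queues: N=0 E=1 S=1 W=1
Step 2 [NS]: N:empty,E:wait,S:car3-GO,W:wait | queues: N=0 E=1 S=0 W=1
Step 3 [NS]: N:empty,E:wait,S:empty,W:wait | queues: N=0 E=1 S=0 W=1
Step 4 [NS]: N:empty,E:wait,S:empty,W:wait | queues: N=0 E=1 S=0 W=1
Cars crossed by step 4: 3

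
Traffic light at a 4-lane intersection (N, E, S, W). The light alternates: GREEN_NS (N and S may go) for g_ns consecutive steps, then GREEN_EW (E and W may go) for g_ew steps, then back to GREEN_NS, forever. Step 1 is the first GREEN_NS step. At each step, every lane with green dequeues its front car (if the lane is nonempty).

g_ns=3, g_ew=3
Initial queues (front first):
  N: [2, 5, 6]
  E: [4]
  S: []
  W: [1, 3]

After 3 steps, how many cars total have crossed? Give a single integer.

Step 1 [NS]: N:car2-GO,E:wait,S:empty,W:wait | queues: N=2 E=1 S=0 W=2
Step 2 [NS]: N:car5-GO,E:wait,S:empty,W:wait | queues: N=1 E=1 S=0 W=2
Step 3 [NS]: N:car6-GO,E:wait,S:empty,W:wait | queues: N=0 E=1 S=0 W=2
Cars crossed by step 3: 3

Answer: 3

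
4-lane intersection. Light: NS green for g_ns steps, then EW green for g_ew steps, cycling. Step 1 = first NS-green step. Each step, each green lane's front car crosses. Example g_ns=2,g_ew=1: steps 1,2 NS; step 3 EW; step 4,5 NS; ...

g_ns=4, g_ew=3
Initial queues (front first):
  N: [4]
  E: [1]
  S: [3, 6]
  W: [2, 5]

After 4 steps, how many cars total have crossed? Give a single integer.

Step 1 [NS]: N:car4-GO,E:wait,S:car3-GO,W:wait | queues: N=0 E=1 S=1 W=2
Step 2 [NS]: N:empty,E:wait,S:car6-GO,W:wait | queues: N=0 E=1 S=0 W=2
Step 3 [NS]: N:empty,E:wait,S:empty,W:wait | queues: N=0 E=1 S=0 W=2
Step 4 [NS]: N:empty,E:wait,S:empty,W:wait | queues: N=0 E=1 S=0 W=2
Cars crossed by step 4: 3

Answer: 3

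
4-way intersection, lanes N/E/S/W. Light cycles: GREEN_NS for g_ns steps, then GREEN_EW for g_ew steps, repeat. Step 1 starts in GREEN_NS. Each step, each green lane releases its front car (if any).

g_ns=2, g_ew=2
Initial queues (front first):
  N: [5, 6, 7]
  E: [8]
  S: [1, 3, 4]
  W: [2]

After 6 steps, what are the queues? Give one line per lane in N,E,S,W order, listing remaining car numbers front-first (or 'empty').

Step 1 [NS]: N:car5-GO,E:wait,S:car1-GO,W:wait | queues: N=2 E=1 S=2 W=1
Step 2 [NS]: N:car6-GO,E:wait,S:car3-GO,W:wait | queues: N=1 E=1 S=1 W=1
Step 3 [EW]: N:wait,E:car8-GO,S:wait,W:car2-GO | queues: N=1 E=0 S=1 W=0
Step 4 [EW]: N:wait,E:empty,S:wait,W:empty | queues: N=1 E=0 S=1 W=0
Step 5 [NS]: N:car7-GO,E:wait,S:car4-GO,W:wait | queues: N=0 E=0 S=0 W=0

N: empty
E: empty
S: empty
W: empty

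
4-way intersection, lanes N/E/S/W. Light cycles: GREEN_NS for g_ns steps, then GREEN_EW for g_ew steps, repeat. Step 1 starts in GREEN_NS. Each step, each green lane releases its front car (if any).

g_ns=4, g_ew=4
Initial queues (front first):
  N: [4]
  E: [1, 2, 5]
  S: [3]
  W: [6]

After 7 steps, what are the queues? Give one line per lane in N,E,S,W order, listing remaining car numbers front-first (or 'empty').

Step 1 [NS]: N:car4-GO,E:wait,S:car3-GO,W:wait | queues: N=0 E=3 S=0 W=1
Step 2 [NS]: N:empty,E:wait,S:empty,W:wait | queues: N=0 E=3 S=0 W=1
Step 3 [NS]: N:empty,E:wait,S:empty,W:wait | queues: N=0 E=3 S=0 W=1
Step 4 [NS]: N:empty,E:wait,S:empty,W:wait | queues: N=0 E=3 S=0 W=1
Step 5 [EW]: N:wait,E:car1-GO,S:wait,W:car6-GO | queues: N=0 E=2 S=0 W=0
Step 6 [EW]: N:wait,E:car2-GO,S:wait,W:empty | queues: N=0 E=1 S=0 W=0
Step 7 [EW]: N:wait,E:car5-GO,S:wait,W:empty | queues: N=0 E=0 S=0 W=0

N: empty
E: empty
S: empty
W: empty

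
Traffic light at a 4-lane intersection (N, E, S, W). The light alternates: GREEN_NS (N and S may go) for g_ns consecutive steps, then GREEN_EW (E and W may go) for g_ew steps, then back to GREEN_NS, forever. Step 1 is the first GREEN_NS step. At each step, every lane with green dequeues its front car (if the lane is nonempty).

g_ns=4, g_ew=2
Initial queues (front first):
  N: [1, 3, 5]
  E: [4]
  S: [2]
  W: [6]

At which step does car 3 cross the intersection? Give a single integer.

Step 1 [NS]: N:car1-GO,E:wait,S:car2-GO,W:wait | queues: N=2 E=1 S=0 W=1
Step 2 [NS]: N:car3-GO,E:wait,S:empty,W:wait | queues: N=1 E=1 S=0 W=1
Step 3 [NS]: N:car5-GO,E:wait,S:empty,W:wait | queues: N=0 E=1 S=0 W=1
Step 4 [NS]: N:empty,E:wait,S:empty,W:wait | queues: N=0 E=1 S=0 W=1
Step 5 [EW]: N:wait,E:car4-GO,S:wait,W:car6-GO | queues: N=0 E=0 S=0 W=0
Car 3 crosses at step 2

2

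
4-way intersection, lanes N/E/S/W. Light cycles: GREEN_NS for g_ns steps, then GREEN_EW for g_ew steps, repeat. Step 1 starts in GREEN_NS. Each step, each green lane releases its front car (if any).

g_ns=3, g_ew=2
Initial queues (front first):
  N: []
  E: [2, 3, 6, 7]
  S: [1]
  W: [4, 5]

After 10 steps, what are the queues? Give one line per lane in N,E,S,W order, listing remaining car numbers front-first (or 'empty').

Step 1 [NS]: N:empty,E:wait,S:car1-GO,W:wait | queues: N=0 E=4 S=0 W=2
Step 2 [NS]: N:empty,E:wait,S:empty,W:wait | queues: N=0 E=4 S=0 W=2
Step 3 [NS]: N:empty,E:wait,S:empty,W:wait | queues: N=0 E=4 S=0 W=2
Step 4 [EW]: N:wait,E:car2-GO,S:wait,W:car4-GO | queues: N=0 E=3 S=0 W=1
Step 5 [EW]: N:wait,E:car3-GO,S:wait,W:car5-GO | queues: N=0 E=2 S=0 W=0
Step 6 [NS]: N:empty,E:wait,S:empty,W:wait | queues: N=0 E=2 S=0 W=0
Step 7 [NS]: N:empty,E:wait,S:empty,W:wait | queues: N=0 E=2 S=0 W=0
Step 8 [NS]: N:empty,E:wait,S:empty,W:wait | queues: N=0 E=2 S=0 W=0
Step 9 [EW]: N:wait,E:car6-GO,S:wait,W:empty | queues: N=0 E=1 S=0 W=0
Step 10 [EW]: N:wait,E:car7-GO,S:wait,W:empty | queues: N=0 E=0 S=0 W=0

N: empty
E: empty
S: empty
W: empty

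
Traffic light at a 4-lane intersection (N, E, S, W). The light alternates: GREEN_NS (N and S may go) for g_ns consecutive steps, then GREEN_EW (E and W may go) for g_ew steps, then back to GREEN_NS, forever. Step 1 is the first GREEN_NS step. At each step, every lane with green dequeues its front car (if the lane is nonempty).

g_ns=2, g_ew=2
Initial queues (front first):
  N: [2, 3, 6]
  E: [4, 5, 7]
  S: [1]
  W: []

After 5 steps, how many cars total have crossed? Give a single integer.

Answer: 6

Derivation:
Step 1 [NS]: N:car2-GO,E:wait,S:car1-GO,W:wait | queues: N=2 E=3 S=0 W=0
Step 2 [NS]: N:car3-GO,E:wait,S:empty,W:wait | queues: N=1 E=3 S=0 W=0
Step 3 [EW]: N:wait,E:car4-GO,S:wait,W:empty | queues: N=1 E=2 S=0 W=0
Step 4 [EW]: N:wait,E:car5-GO,S:wait,W:empty | queues: N=1 E=1 S=0 W=0
Step 5 [NS]: N:car6-GO,E:wait,S:empty,W:wait | queues: N=0 E=1 S=0 W=0
Cars crossed by step 5: 6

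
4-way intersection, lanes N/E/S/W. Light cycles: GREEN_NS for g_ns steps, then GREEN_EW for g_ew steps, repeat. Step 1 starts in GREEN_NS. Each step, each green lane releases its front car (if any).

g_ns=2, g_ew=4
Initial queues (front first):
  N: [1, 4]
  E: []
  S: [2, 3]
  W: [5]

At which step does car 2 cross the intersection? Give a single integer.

Step 1 [NS]: N:car1-GO,E:wait,S:car2-GO,W:wait | queues: N=1 E=0 S=1 W=1
Step 2 [NS]: N:car4-GO,E:wait,S:car3-GO,W:wait | queues: N=0 E=0 S=0 W=1
Step 3 [EW]: N:wait,E:empty,S:wait,W:car5-GO | queues: N=0 E=0 S=0 W=0
Car 2 crosses at step 1

1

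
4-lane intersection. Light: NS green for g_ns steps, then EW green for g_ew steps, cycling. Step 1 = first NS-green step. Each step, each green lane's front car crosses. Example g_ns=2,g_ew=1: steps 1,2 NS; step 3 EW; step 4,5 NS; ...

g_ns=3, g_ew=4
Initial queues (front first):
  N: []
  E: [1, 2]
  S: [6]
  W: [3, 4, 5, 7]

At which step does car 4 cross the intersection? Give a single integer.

Step 1 [NS]: N:empty,E:wait,S:car6-GO,W:wait | queues: N=0 E=2 S=0 W=4
Step 2 [NS]: N:empty,E:wait,S:empty,W:wait | queues: N=0 E=2 S=0 W=4
Step 3 [NS]: N:empty,E:wait,S:empty,W:wait | queues: N=0 E=2 S=0 W=4
Step 4 [EW]: N:wait,E:car1-GO,S:wait,W:car3-GO | queues: N=0 E=1 S=0 W=3
Step 5 [EW]: N:wait,E:car2-GO,S:wait,W:car4-GO | queues: N=0 E=0 S=0 W=2
Step 6 [EW]: N:wait,E:empty,S:wait,W:car5-GO | queues: N=0 E=0 S=0 W=1
Step 7 [EW]: N:wait,E:empty,S:wait,W:car7-GO | queues: N=0 E=0 S=0 W=0
Car 4 crosses at step 5

5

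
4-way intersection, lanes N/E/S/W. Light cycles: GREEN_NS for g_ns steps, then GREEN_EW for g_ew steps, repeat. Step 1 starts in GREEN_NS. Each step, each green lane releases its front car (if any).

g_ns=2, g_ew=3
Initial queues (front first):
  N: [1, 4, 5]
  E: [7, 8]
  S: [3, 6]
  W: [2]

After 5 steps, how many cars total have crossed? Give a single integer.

Answer: 7

Derivation:
Step 1 [NS]: N:car1-GO,E:wait,S:car3-GO,W:wait | queues: N=2 E=2 S=1 W=1
Step 2 [NS]: N:car4-GO,E:wait,S:car6-GO,W:wait | queues: N=1 E=2 S=0 W=1
Step 3 [EW]: N:wait,E:car7-GO,S:wait,W:car2-GO | queues: N=1 E=1 S=0 W=0
Step 4 [EW]: N:wait,E:car8-GO,S:wait,W:empty | queues: N=1 E=0 S=0 W=0
Step 5 [EW]: N:wait,E:empty,S:wait,W:empty | queues: N=1 E=0 S=0 W=0
Cars crossed by step 5: 7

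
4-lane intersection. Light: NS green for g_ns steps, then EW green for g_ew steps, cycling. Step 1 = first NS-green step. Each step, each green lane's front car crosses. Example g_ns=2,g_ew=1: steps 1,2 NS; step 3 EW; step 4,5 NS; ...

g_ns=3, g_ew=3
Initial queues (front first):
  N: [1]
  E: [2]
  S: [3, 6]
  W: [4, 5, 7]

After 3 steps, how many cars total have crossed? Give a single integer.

Step 1 [NS]: N:car1-GO,E:wait,S:car3-GO,W:wait | queues: N=0 E=1 S=1 W=3
Step 2 [NS]: N:empty,E:wait,S:car6-GO,W:wait | queues: N=0 E=1 S=0 W=3
Step 3 [NS]: N:empty,E:wait,S:empty,W:wait | queues: N=0 E=1 S=0 W=3
Cars crossed by step 3: 3

Answer: 3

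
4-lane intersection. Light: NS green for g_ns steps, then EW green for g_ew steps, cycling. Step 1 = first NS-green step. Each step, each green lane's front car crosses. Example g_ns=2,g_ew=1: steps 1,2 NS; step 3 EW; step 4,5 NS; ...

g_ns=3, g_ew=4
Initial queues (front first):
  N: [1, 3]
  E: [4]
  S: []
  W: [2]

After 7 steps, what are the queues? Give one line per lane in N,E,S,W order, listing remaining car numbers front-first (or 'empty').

Step 1 [NS]: N:car1-GO,E:wait,S:empty,W:wait | queues: N=1 E=1 S=0 W=1
Step 2 [NS]: N:car3-GO,E:wait,S:empty,W:wait | queues: N=0 E=1 S=0 W=1
Step 3 [NS]: N:empty,E:wait,S:empty,W:wait | queues: N=0 E=1 S=0 W=1
Step 4 [EW]: N:wait,E:car4-GO,S:wait,W:car2-GO | queues: N=0 E=0 S=0 W=0

N: empty
E: empty
S: empty
W: empty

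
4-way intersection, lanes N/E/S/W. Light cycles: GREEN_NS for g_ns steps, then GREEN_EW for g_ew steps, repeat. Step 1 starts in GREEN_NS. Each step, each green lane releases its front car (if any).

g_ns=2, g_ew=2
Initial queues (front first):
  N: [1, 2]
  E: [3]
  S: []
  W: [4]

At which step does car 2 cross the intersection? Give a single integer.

Step 1 [NS]: N:car1-GO,E:wait,S:empty,W:wait | queues: N=1 E=1 S=0 W=1
Step 2 [NS]: N:car2-GO,E:wait,S:empty,W:wait | queues: N=0 E=1 S=0 W=1
Step 3 [EW]: N:wait,E:car3-GO,S:wait,W:car4-GO | queues: N=0 E=0 S=0 W=0
Car 2 crosses at step 2

2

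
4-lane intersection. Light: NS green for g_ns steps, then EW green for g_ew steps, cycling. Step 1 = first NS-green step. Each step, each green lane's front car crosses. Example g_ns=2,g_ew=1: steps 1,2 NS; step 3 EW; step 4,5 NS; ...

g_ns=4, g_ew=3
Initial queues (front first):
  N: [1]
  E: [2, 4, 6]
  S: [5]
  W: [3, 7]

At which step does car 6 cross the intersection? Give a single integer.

Step 1 [NS]: N:car1-GO,E:wait,S:car5-GO,W:wait | queues: N=0 E=3 S=0 W=2
Step 2 [NS]: N:empty,E:wait,S:empty,W:wait | queues: N=0 E=3 S=0 W=2
Step 3 [NS]: N:empty,E:wait,S:empty,W:wait | queues: N=0 E=3 S=0 W=2
Step 4 [NS]: N:empty,E:wait,S:empty,W:wait | queues: N=0 E=3 S=0 W=2
Step 5 [EW]: N:wait,E:car2-GO,S:wait,W:car3-GO | queues: N=0 E=2 S=0 W=1
Step 6 [EW]: N:wait,E:car4-GO,S:wait,W:car7-GO | queues: N=0 E=1 S=0 W=0
Step 7 [EW]: N:wait,E:car6-GO,S:wait,W:empty | queues: N=0 E=0 S=0 W=0
Car 6 crosses at step 7

7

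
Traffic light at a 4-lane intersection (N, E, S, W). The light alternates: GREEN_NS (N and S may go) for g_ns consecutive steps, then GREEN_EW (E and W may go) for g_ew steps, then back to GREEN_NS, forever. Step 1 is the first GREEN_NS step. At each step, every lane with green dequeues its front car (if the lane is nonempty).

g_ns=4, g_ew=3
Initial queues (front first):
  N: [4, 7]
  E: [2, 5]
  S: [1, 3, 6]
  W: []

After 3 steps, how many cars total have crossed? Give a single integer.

Step 1 [NS]: N:car4-GO,E:wait,S:car1-GO,W:wait | queues: N=1 E=2 S=2 W=0
Step 2 [NS]: N:car7-GO,E:wait,S:car3-GO,W:wait | queues: N=0 E=2 S=1 W=0
Step 3 [NS]: N:empty,E:wait,S:car6-GO,W:wait | queues: N=0 E=2 S=0 W=0
Cars crossed by step 3: 5

Answer: 5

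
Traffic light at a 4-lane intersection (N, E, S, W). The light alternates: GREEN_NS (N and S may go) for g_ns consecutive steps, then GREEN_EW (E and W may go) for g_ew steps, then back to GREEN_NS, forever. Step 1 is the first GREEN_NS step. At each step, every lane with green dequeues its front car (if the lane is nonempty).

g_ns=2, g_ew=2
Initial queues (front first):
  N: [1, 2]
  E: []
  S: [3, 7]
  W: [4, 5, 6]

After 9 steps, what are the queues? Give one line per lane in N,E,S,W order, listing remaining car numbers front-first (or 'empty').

Step 1 [NS]: N:car1-GO,E:wait,S:car3-GO,W:wait | queues: N=1 E=0 S=1 W=3
Step 2 [NS]: N:car2-GO,E:wait,S:car7-GO,W:wait | queues: N=0 E=0 S=0 W=3
Step 3 [EW]: N:wait,E:empty,S:wait,W:car4-GO | queues: N=0 E=0 S=0 W=2
Step 4 [EW]: N:wait,E:empty,S:wait,W:car5-GO | queues: N=0 E=0 S=0 W=1
Step 5 [NS]: N:empty,E:wait,S:empty,W:wait | queues: N=0 E=0 S=0 W=1
Step 6 [NS]: N:empty,E:wait,S:empty,W:wait | queues: N=0 E=0 S=0 W=1
Step 7 [EW]: N:wait,E:empty,S:wait,W:car6-GO | queues: N=0 E=0 S=0 W=0

N: empty
E: empty
S: empty
W: empty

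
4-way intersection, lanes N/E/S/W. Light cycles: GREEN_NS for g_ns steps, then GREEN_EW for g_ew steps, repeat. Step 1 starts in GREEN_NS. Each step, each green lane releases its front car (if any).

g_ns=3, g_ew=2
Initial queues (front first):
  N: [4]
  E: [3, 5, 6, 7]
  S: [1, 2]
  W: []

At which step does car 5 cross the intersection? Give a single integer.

Step 1 [NS]: N:car4-GO,E:wait,S:car1-GO,W:wait | queues: N=0 E=4 S=1 W=0
Step 2 [NS]: N:empty,E:wait,S:car2-GO,W:wait | queues: N=0 E=4 S=0 W=0
Step 3 [NS]: N:empty,E:wait,S:empty,W:wait | queues: N=0 E=4 S=0 W=0
Step 4 [EW]: N:wait,E:car3-GO,S:wait,W:empty | queues: N=0 E=3 S=0 W=0
Step 5 [EW]: N:wait,E:car5-GO,S:wait,W:empty | queues: N=0 E=2 S=0 W=0
Step 6 [NS]: N:empty,E:wait,S:empty,W:wait | queues: N=0 E=2 S=0 W=0
Step 7 [NS]: N:empty,E:wait,S:empty,W:wait | queues: N=0 E=2 S=0 W=0
Step 8 [NS]: N:empty,E:wait,S:empty,W:wait | queues: N=0 E=2 S=0 W=0
Step 9 [EW]: N:wait,E:car6-GO,S:wait,W:empty | queues: N=0 E=1 S=0 W=0
Step 10 [EW]: N:wait,E:car7-GO,S:wait,W:empty | queues: N=0 E=0 S=0 W=0
Car 5 crosses at step 5

5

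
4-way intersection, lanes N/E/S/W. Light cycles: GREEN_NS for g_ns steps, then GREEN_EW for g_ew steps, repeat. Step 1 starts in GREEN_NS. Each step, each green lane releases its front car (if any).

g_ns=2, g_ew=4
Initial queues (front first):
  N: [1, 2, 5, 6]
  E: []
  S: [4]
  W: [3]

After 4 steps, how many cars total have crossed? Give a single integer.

Step 1 [NS]: N:car1-GO,E:wait,S:car4-GO,W:wait | queues: N=3 E=0 S=0 W=1
Step 2 [NS]: N:car2-GO,E:wait,S:empty,W:wait | queues: N=2 E=0 S=0 W=1
Step 3 [EW]: N:wait,E:empty,S:wait,W:car3-GO | queues: N=2 E=0 S=0 W=0
Step 4 [EW]: N:wait,E:empty,S:wait,W:empty | queues: N=2 E=0 S=0 W=0
Cars crossed by step 4: 4

Answer: 4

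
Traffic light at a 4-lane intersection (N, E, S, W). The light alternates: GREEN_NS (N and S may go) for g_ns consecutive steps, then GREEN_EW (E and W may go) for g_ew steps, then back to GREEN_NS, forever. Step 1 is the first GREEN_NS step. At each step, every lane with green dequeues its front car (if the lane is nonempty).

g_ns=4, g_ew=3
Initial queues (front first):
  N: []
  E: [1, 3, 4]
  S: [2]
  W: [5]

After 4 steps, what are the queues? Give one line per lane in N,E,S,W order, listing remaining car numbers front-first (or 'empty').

Step 1 [NS]: N:empty,E:wait,S:car2-GO,W:wait | queues: N=0 E=3 S=0 W=1
Step 2 [NS]: N:empty,E:wait,S:empty,W:wait | queues: N=0 E=3 S=0 W=1
Step 3 [NS]: N:empty,E:wait,S:empty,W:wait | queues: N=0 E=3 S=0 W=1
Step 4 [NS]: N:empty,E:wait,S:empty,W:wait | queues: N=0 E=3 S=0 W=1

N: empty
E: 1 3 4
S: empty
W: 5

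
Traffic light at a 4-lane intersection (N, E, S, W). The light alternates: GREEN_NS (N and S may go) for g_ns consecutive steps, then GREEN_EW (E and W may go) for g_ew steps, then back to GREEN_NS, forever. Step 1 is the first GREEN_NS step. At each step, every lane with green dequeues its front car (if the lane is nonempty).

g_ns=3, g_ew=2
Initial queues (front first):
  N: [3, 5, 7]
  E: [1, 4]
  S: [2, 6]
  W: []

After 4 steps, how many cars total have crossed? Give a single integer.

Answer: 6

Derivation:
Step 1 [NS]: N:car3-GO,E:wait,S:car2-GO,W:wait | queues: N=2 E=2 S=1 W=0
Step 2 [NS]: N:car5-GO,E:wait,S:car6-GO,W:wait | queues: N=1 E=2 S=0 W=0
Step 3 [NS]: N:car7-GO,E:wait,S:empty,W:wait | queues: N=0 E=2 S=0 W=0
Step 4 [EW]: N:wait,E:car1-GO,S:wait,W:empty | queues: N=0 E=1 S=0 W=0
Cars crossed by step 4: 6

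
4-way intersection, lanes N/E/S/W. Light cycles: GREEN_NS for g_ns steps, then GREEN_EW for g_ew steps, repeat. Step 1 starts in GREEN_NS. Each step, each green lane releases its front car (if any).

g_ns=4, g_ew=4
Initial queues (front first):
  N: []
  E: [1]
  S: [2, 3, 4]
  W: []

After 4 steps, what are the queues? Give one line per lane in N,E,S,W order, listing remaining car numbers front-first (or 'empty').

Step 1 [NS]: N:empty,E:wait,S:car2-GO,W:wait | queues: N=0 E=1 S=2 W=0
Step 2 [NS]: N:empty,E:wait,S:car3-GO,W:wait | queues: N=0 E=1 S=1 W=0
Step 3 [NS]: N:empty,E:wait,S:car4-GO,W:wait | queues: N=0 E=1 S=0 W=0
Step 4 [NS]: N:empty,E:wait,S:empty,W:wait | queues: N=0 E=1 S=0 W=0

N: empty
E: 1
S: empty
W: empty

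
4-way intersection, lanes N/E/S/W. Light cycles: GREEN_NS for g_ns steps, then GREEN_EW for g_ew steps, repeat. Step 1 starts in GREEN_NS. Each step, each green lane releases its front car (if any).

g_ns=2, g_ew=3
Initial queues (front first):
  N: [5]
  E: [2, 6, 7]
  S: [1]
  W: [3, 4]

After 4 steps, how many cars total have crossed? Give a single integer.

Step 1 [NS]: N:car5-GO,E:wait,S:car1-GO,W:wait | queues: N=0 E=3 S=0 W=2
Step 2 [NS]: N:empty,E:wait,S:empty,W:wait | queues: N=0 E=3 S=0 W=2
Step 3 [EW]: N:wait,E:car2-GO,S:wait,W:car3-GO | queues: N=0 E=2 S=0 W=1
Step 4 [EW]: N:wait,E:car6-GO,S:wait,W:car4-GO | queues: N=0 E=1 S=0 W=0
Cars crossed by step 4: 6

Answer: 6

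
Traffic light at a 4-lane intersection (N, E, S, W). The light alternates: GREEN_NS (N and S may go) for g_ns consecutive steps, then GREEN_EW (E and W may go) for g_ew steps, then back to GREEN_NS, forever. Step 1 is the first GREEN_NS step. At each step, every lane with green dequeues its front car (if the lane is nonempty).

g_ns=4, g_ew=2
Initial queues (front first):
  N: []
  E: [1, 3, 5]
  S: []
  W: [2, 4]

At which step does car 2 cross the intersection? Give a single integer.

Step 1 [NS]: N:empty,E:wait,S:empty,W:wait | queues: N=0 E=3 S=0 W=2
Step 2 [NS]: N:empty,E:wait,S:empty,W:wait | queues: N=0 E=3 S=0 W=2
Step 3 [NS]: N:empty,E:wait,S:empty,W:wait | queues: N=0 E=3 S=0 W=2
Step 4 [NS]: N:empty,E:wait,S:empty,W:wait | queues: N=0 E=3 S=0 W=2
Step 5 [EW]: N:wait,E:car1-GO,S:wait,W:car2-GO | queues: N=0 E=2 S=0 W=1
Step 6 [EW]: N:wait,E:car3-GO,S:wait,W:car4-GO | queues: N=0 E=1 S=0 W=0
Step 7 [NS]: N:empty,E:wait,S:empty,W:wait | queues: N=0 E=1 S=0 W=0
Step 8 [NS]: N:empty,E:wait,S:empty,W:wait | queues: N=0 E=1 S=0 W=0
Step 9 [NS]: N:empty,E:wait,S:empty,W:wait | queues: N=0 E=1 S=0 W=0
Step 10 [NS]: N:empty,E:wait,S:empty,W:wait | queues: N=0 E=1 S=0 W=0
Step 11 [EW]: N:wait,E:car5-GO,S:wait,W:empty | queues: N=0 E=0 S=0 W=0
Car 2 crosses at step 5

5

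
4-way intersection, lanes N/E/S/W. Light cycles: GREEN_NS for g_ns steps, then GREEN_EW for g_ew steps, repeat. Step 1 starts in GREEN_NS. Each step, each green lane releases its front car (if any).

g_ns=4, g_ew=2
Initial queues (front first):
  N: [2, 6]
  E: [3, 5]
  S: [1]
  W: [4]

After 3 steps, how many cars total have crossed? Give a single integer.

Step 1 [NS]: N:car2-GO,E:wait,S:car1-GO,W:wait | queues: N=1 E=2 S=0 W=1
Step 2 [NS]: N:car6-GO,E:wait,S:empty,W:wait | queues: N=0 E=2 S=0 W=1
Step 3 [NS]: N:empty,E:wait,S:empty,W:wait | queues: N=0 E=2 S=0 W=1
Cars crossed by step 3: 3

Answer: 3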